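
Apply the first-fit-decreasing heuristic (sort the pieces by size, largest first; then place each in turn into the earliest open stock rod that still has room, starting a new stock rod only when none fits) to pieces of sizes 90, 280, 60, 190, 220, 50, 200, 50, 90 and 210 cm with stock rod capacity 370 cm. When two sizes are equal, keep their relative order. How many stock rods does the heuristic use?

Sorted descending: 280, 220, 210, 200, 190, 90, 90, 60, 50, 50.
  280 → stock rod 1 (new)  [load 280/370]
  220 → stock rod 2 (new)  [load 220/370]
  210 → stock rod 3 (new)  [load 210/370]
  200 → stock rod 4 (new)  [load 200/370]
  190 → stock rod 5 (new)  [load 190/370]
  90 → stock rod 1  [load 370/370]
  90 → stock rod 2  [load 310/370]
  60 → stock rod 2  [load 370/370]
  50 → stock rod 3  [load 260/370]
  50 → stock rod 3  [load 310/370]
5 stock rods opened.

5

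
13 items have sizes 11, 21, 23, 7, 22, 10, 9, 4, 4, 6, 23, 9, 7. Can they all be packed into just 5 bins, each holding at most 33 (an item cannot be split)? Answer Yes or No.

A valid assignment using 5 bins:
  bin 1: 23 + 10 = 33
  bin 2: 23 + 9 = 32
  bin 3: 22 + 11 = 33
  bin 4: 21 + 9 = 30
  bin 5: 7 + 7 + 6 + 4 + 4 = 28
Every load is within 33, so 5 bins suffice.

Yes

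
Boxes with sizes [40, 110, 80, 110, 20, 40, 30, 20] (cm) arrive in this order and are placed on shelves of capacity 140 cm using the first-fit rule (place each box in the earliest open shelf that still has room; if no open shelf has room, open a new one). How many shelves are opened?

4

  40 → shelf 1 (new)  [load 40/140]
  110 → shelf 2 (new)  [load 110/140]
  80 → shelf 1  [load 120/140]
  110 → shelf 3 (new)  [load 110/140]
  20 → shelf 1  [load 140/140]
  40 → shelf 4 (new)  [load 40/140]
  30 → shelf 2  [load 140/140]
  20 → shelf 3  [load 130/140]
4 shelves opened.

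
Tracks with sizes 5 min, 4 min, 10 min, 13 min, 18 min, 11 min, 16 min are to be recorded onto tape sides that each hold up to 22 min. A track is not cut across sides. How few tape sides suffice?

4

Total = 18 + 16 + 13 + 11 + 10 + 5 + 4 = 77 min.
Lower bound: ⌈77/22⌉ = 4 tape sides.
A packing using 4 tape sides:
  side 1: 18 + 4 = 22
  side 2: 16 + 5 = 21
  side 3: 13 = 13
  side 4: 11 + 10 = 21
This matches the lower bound, so 4 is optimal.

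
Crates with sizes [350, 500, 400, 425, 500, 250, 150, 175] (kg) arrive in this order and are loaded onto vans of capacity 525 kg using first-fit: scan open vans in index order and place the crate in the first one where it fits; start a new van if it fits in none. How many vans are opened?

6

  350 → van 1 (new)  [load 350/525]
  500 → van 2 (new)  [load 500/525]
  400 → van 3 (new)  [load 400/525]
  425 → van 4 (new)  [load 425/525]
  500 → van 5 (new)  [load 500/525]
  250 → van 6 (new)  [load 250/525]
  150 → van 1  [load 500/525]
  175 → van 6  [load 425/525]
6 vans opened.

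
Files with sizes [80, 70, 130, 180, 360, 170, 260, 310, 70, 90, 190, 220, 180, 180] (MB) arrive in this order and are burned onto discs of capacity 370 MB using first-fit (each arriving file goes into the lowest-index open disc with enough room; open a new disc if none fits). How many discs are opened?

8

  80 → disc 1 (new)  [load 80/370]
  70 → disc 1  [load 150/370]
  130 → disc 1  [load 280/370]
  180 → disc 2 (new)  [load 180/370]
  360 → disc 3 (new)  [load 360/370]
  170 → disc 2  [load 350/370]
  260 → disc 4 (new)  [load 260/370]
  310 → disc 5 (new)  [load 310/370]
  70 → disc 1  [load 350/370]
  90 → disc 4  [load 350/370]
  190 → disc 6 (new)  [load 190/370]
  220 → disc 7 (new)  [load 220/370]
  180 → disc 6  [load 370/370]
  180 → disc 8 (new)  [load 180/370]
8 discs opened.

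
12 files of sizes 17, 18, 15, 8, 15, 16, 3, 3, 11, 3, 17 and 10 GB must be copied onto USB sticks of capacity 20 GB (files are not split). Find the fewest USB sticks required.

8

Total = 18 + 17 + 17 + 16 + 15 + 15 + 11 + 10 + 8 + 3 + 3 + 3 = 136 GB.
Lower bound: ⌈136/20⌉ = 7 USB sticks.
A packing using 8 USB sticks:
  USB stick 1: 18 = 18
  USB stick 2: 17 + 3 = 20
  USB stick 3: 17 + 3 = 20
  USB stick 4: 16 + 3 = 19
  USB stick 5: 15 = 15
  USB stick 6: 15 = 15
  USB stick 7: 11 + 8 = 19
  USB stick 8: 10 = 10
No arrangement into 7 USB sticks stays within capacity, so 8 is optimal.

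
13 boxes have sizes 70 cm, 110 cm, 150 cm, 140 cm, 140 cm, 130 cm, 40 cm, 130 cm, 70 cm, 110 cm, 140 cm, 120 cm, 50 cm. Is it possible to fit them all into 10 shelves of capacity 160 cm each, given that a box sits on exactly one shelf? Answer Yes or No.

Yes

A valid assignment using 10 shelves:
  shelf 1: 150 = 150
  shelf 2: 140 = 140
  shelf 3: 140 = 140
  shelf 4: 140 = 140
  shelf 5: 130 = 130
  shelf 6: 130 = 130
  shelf 7: 120 + 40 = 160
  shelf 8: 110 + 50 = 160
  shelf 9: 110 = 110
  shelf 10: 70 + 70 = 140
Every load is within 160 cm, so 10 shelves suffice.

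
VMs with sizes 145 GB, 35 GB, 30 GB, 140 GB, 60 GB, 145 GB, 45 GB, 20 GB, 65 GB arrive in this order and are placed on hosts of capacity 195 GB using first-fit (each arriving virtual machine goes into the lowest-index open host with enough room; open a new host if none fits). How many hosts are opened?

  145 → host 1 (new)  [load 145/195]
  35 → host 1  [load 180/195]
  30 → host 2 (new)  [load 30/195]
  140 → host 2  [load 170/195]
  60 → host 3 (new)  [load 60/195]
  145 → host 4 (new)  [load 145/195]
  45 → host 3  [load 105/195]
  20 → host 2  [load 190/195]
  65 → host 3  [load 170/195]
4 hosts opened.

4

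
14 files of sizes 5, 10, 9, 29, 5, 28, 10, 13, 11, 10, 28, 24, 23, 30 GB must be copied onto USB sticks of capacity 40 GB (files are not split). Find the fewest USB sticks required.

7

Total = 30 + 29 + 28 + 28 + 24 + 23 + 13 + 11 + 10 + 10 + 10 + 9 + 5 + 5 = 235 GB.
Lower bound: ⌈235/40⌉ = 6 USB sticks.
A packing using 7 USB sticks:
  USB stick 1: 30 + 10 = 40
  USB stick 2: 29 + 11 = 40
  USB stick 3: 28 + 10 = 38
  USB stick 4: 28 + 10 = 38
  USB stick 5: 24 + 13 = 37
  USB stick 6: 23 + 9 + 5 = 37
  USB stick 7: 5 = 5
No arrangement into 6 USB sticks stays within capacity, so 7 is optimal.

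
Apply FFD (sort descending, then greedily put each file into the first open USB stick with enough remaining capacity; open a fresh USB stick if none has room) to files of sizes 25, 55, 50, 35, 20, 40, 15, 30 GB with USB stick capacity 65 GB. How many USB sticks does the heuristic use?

Sorted descending: 55, 50, 40, 35, 30, 25, 20, 15.
  55 → USB stick 1 (new)  [load 55/65]
  50 → USB stick 2 (new)  [load 50/65]
  40 → USB stick 3 (new)  [load 40/65]
  35 → USB stick 4 (new)  [load 35/65]
  30 → USB stick 4  [load 65/65]
  25 → USB stick 3  [load 65/65]
  20 → USB stick 5 (new)  [load 20/65]
  15 → USB stick 2  [load 65/65]
5 USB sticks opened.

5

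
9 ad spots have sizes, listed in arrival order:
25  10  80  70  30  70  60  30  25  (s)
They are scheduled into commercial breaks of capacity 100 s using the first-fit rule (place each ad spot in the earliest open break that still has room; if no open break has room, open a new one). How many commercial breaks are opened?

5

  25 → break 1 (new)  [load 25/100]
  10 → break 1  [load 35/100]
  80 → break 2 (new)  [load 80/100]
  70 → break 3 (new)  [load 70/100]
  30 → break 1  [load 65/100]
  70 → break 4 (new)  [load 70/100]
  60 → break 5 (new)  [load 60/100]
  30 → break 1  [load 95/100]
  25 → break 3  [load 95/100]
5 commercial breaks opened.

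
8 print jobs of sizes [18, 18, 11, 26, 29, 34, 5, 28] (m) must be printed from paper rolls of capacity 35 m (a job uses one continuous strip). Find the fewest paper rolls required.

Total = 34 + 29 + 28 + 26 + 18 + 18 + 11 + 5 = 169 m.
Lower bound: ⌈169/35⌉ = 5 paper rolls.
Also, 6 print jobs each exceed 35/2 m, and no two of those can share a roll, so at least 6 paper rolls are needed.
A packing using 6 paper rolls:
  roll 1: 34 = 34
  roll 2: 29 + 5 = 34
  roll 3: 28 = 28
  roll 4: 26 = 26
  roll 5: 18 + 11 = 29
  roll 6: 18 = 18
This matches the lower bound, so 6 is optimal.

6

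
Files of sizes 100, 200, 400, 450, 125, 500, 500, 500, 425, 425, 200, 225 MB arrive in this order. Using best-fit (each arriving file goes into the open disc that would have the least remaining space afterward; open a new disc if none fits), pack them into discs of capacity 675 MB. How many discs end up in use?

  100 → disc 1 (new)  [load 100/675]
  200 → disc 1  [load 300/675]
  400 → disc 2 (new)  [load 400/675]
  450 → disc 3 (new)  [load 450/675]
  125 → disc 3  [load 575/675]
  500 → disc 4 (new)  [load 500/675]
  500 → disc 5 (new)  [load 500/675]
  500 → disc 6 (new)  [load 500/675]
  425 → disc 7 (new)  [load 425/675]
  425 → disc 8 (new)  [load 425/675]
  200 → disc 7  [load 625/675]
  225 → disc 8  [load 650/675]
8 discs opened.

8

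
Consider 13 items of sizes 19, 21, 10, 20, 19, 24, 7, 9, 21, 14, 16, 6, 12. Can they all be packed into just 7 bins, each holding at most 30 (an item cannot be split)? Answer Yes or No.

No

Total = 198; ⌈198/30⌉ = 7.
The bound of 7 does not rule out 7, but exhaustive search shows no assignment into 7 bins of capacity 30 exists — the minimum is 8.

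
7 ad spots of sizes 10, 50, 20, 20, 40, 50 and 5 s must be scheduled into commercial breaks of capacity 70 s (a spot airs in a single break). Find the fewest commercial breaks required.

3

Total = 50 + 50 + 40 + 20 + 20 + 10 + 5 = 195 s.
Lower bound: ⌈195/70⌉ = 3 commercial breaks.
A packing using 3 commercial breaks:
  break 1: 50 + 20 = 70
  break 2: 50 + 20 = 70
  break 3: 40 + 10 + 5 = 55
This matches the lower bound, so 3 is optimal.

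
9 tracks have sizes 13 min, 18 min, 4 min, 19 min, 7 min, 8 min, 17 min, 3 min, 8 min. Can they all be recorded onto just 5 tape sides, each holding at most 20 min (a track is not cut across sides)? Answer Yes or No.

A valid assignment using 5 tape sides:
  side 1: 19 = 19
  side 2: 18 = 18
  side 3: 17 + 3 = 20
  side 4: 13 + 7 = 20
  side 5: 8 + 8 + 4 = 20
Every load is within 20 min, so 5 tape sides suffice.

Yes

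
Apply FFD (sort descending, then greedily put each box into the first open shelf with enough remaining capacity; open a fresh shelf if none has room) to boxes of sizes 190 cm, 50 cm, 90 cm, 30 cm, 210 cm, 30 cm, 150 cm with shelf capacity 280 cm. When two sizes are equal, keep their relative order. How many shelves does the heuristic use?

Sorted descending: 210, 190, 150, 90, 50, 30, 30.
  210 → shelf 1 (new)  [load 210/280]
  190 → shelf 2 (new)  [load 190/280]
  150 → shelf 3 (new)  [load 150/280]
  90 → shelf 2  [load 280/280]
  50 → shelf 1  [load 260/280]
  30 → shelf 3  [load 180/280]
  30 → shelf 3  [load 210/280]
3 shelves opened.

3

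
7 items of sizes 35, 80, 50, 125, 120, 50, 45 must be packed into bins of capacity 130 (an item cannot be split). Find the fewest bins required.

Total = 125 + 120 + 80 + 50 + 50 + 45 + 35 = 505.
Lower bound: ⌈505/130⌉ = 4 bins.
A packing using 4 bins:
  bin 1: 125 = 125
  bin 2: 120 = 120
  bin 3: 80 + 50 = 130
  bin 4: 50 + 45 + 35 = 130
This matches the lower bound, so 4 is optimal.

4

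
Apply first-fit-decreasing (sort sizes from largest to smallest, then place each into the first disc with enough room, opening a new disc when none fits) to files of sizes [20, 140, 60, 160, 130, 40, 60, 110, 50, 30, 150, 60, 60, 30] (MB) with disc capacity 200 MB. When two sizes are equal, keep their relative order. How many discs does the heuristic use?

Sorted descending: 160, 150, 140, 130, 110, 60, 60, 60, 60, 50, 40, 30, 30, 20.
  160 → disc 1 (new)  [load 160/200]
  150 → disc 2 (new)  [load 150/200]
  140 → disc 3 (new)  [load 140/200]
  130 → disc 4 (new)  [load 130/200]
  110 → disc 5 (new)  [load 110/200]
  60 → disc 3  [load 200/200]
  60 → disc 4  [load 190/200]
  60 → disc 5  [load 170/200]
  60 → disc 6 (new)  [load 60/200]
  50 → disc 2  [load 200/200]
  40 → disc 1  [load 200/200]
  30 → disc 5  [load 200/200]
  30 → disc 6  [load 90/200]
  20 → disc 6  [load 110/200]
6 discs opened.

6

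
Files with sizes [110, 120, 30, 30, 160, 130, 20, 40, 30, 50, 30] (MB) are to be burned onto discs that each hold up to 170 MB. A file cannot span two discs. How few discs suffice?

Total = 160 + 130 + 120 + 110 + 50 + 40 + 30 + 30 + 30 + 30 + 20 = 750 MB.
Lower bound: ⌈750/170⌉ = 5 discs.
A packing using 5 discs:
  disc 1: 160 = 160
  disc 2: 130 + 40 = 170
  disc 3: 120 + 50 = 170
  disc 4: 110 + 30 + 30 = 170
  disc 5: 30 + 30 + 20 = 80
This matches the lower bound, so 5 is optimal.

5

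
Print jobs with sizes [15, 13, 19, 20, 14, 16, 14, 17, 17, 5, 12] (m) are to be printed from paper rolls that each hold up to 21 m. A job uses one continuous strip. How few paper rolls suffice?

10

Total = 20 + 19 + 17 + 17 + 16 + 15 + 14 + 14 + 13 + 12 + 5 = 162 m.
Lower bound: ⌈162/21⌉ = 8 paper rolls.
Also, 10 print jobs each exceed 21/2 m, and no two of those can share a roll, so at least 10 paper rolls are needed.
A packing using 10 paper rolls:
  roll 1: 20 = 20
  roll 2: 19 = 19
  roll 3: 17 = 17
  roll 4: 17 = 17
  roll 5: 16 + 5 = 21
  roll 6: 15 = 15
  roll 7: 14 = 14
  roll 8: 14 = 14
  roll 9: 13 = 13
  roll 10: 12 = 12
This matches the lower bound, so 10 is optimal.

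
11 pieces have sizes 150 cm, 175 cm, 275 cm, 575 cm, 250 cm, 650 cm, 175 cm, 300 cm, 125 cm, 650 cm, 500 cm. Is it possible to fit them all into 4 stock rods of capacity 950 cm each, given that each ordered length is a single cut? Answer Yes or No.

No

Total = 3825 cm; ⌈3825/950⌉ = 5.
At least 5 stock rods are required, but only 4 are allowed.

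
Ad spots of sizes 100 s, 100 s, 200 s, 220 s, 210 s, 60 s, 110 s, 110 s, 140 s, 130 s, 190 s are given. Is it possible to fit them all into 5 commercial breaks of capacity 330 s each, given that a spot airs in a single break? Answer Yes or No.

Yes

A valid assignment using 5 commercial breaks:
  break 1: 220 + 110 = 330
  break 2: 210 + 110 = 320
  break 3: 200 + 130 = 330
  break 4: 190 + 140 = 330
  break 5: 100 + 100 + 60 = 260
Every load is within 330 s, so 5 commercial breaks suffice.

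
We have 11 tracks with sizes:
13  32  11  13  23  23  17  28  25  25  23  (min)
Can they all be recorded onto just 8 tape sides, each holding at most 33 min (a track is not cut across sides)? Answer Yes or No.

Total = 233 min; ⌈233/33⌉ = 8.
The bound of 8 does not rule out 8, but exhaustive search shows no assignment into 8 tape sides of capacity 33 min exists — the minimum is 9.

No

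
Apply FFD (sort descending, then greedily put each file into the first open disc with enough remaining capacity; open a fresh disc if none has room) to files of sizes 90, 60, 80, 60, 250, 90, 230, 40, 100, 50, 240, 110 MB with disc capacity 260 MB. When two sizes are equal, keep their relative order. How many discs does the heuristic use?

Sorted descending: 250, 240, 230, 110, 100, 90, 90, 80, 60, 60, 50, 40.
  250 → disc 1 (new)  [load 250/260]
  240 → disc 2 (new)  [load 240/260]
  230 → disc 3 (new)  [load 230/260]
  110 → disc 4 (new)  [load 110/260]
  100 → disc 4  [load 210/260]
  90 → disc 5 (new)  [load 90/260]
  90 → disc 5  [load 180/260]
  80 → disc 5  [load 260/260]
  60 → disc 6 (new)  [load 60/260]
  60 → disc 6  [load 120/260]
  50 → disc 4  [load 260/260]
  40 → disc 6  [load 160/260]
6 discs opened.

6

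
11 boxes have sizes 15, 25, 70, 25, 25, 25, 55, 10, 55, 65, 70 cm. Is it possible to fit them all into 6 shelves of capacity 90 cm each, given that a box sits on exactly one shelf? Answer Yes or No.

A valid assignment using 6 shelves:
  shelf 1: 70 + 15 = 85
  shelf 2: 70 + 10 = 80
  shelf 3: 65 + 25 = 90
  shelf 4: 55 + 25 = 80
  shelf 5: 55 + 25 = 80
  shelf 6: 25 = 25
Every load is within 90 cm, so 6 shelves suffice.

Yes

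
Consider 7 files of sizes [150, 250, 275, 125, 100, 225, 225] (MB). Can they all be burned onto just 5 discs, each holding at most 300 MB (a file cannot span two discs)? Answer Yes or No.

No

Total = 1350 MB; ⌈1350/300⌉ = 5.
The bound of 5 does not rule out 5, but exhaustive search shows no assignment into 5 discs of capacity 300 MB exists — the minimum is 6.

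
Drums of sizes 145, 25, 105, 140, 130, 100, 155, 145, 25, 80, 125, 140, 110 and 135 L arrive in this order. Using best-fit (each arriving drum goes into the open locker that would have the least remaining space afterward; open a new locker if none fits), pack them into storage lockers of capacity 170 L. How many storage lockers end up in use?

12

  145 → locker 1 (new)  [load 145/170]
  25 → locker 1  [load 170/170]
  105 → locker 2 (new)  [load 105/170]
  140 → locker 3 (new)  [load 140/170]
  130 → locker 4 (new)  [load 130/170]
  100 → locker 5 (new)  [load 100/170]
  155 → locker 6 (new)  [load 155/170]
  145 → locker 7 (new)  [load 145/170]
  25 → locker 7  [load 170/170]
  80 → locker 8 (new)  [load 80/170]
  125 → locker 9 (new)  [load 125/170]
  140 → locker 10 (new)  [load 140/170]
  110 → locker 11 (new)  [load 110/170]
  135 → locker 12 (new)  [load 135/170]
12 storage lockers opened.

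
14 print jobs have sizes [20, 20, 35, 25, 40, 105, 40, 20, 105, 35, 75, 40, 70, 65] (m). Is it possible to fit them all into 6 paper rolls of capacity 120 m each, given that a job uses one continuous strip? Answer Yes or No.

Total = 695 m; ⌈695/120⌉ = 6.
The bound of 6 does not rule out 6, but exhaustive search shows no assignment into 6 paper rolls of capacity 120 m exists — the minimum is 7.

No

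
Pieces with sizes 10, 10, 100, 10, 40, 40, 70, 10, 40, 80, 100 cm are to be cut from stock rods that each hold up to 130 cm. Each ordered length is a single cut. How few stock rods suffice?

Total = 100 + 100 + 80 + 70 + 40 + 40 + 40 + 10 + 10 + 10 + 10 = 510 cm.
Lower bound: ⌈510/130⌉ = 4 stock rods.
A packing using 5 stock rods:
  stock rod 1: 100 + 10 + 10 + 10 = 130
  stock rod 2: 100 + 10 = 110
  stock rod 3: 80 + 40 = 120
  stock rod 4: 70 + 40 = 110
  stock rod 5: 40 = 40
No arrangement into 4 stock rods stays within capacity, so 5 is optimal.

5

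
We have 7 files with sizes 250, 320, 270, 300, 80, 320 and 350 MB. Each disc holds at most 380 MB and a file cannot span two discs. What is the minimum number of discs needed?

6

Total = 350 + 320 + 320 + 300 + 270 + 250 + 80 = 1890 MB.
Lower bound: ⌈1890/380⌉ = 5 discs.
Also, 6 files each exceed 190 MB, and no two of those can share a disc, so at least 6 discs are needed.
A packing using 6 discs:
  disc 1: 350 = 350
  disc 2: 320 = 320
  disc 3: 320 = 320
  disc 4: 300 + 80 = 380
  disc 5: 270 = 270
  disc 6: 250 = 250
This matches the lower bound, so 6 is optimal.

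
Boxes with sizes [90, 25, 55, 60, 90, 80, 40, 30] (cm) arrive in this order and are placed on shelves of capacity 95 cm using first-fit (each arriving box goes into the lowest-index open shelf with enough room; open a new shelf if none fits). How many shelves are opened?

  90 → shelf 1 (new)  [load 90/95]
  25 → shelf 2 (new)  [load 25/95]
  55 → shelf 2  [load 80/95]
  60 → shelf 3 (new)  [load 60/95]
  90 → shelf 4 (new)  [load 90/95]
  80 → shelf 5 (new)  [load 80/95]
  40 → shelf 6 (new)  [load 40/95]
  30 → shelf 3  [load 90/95]
6 shelves opened.

6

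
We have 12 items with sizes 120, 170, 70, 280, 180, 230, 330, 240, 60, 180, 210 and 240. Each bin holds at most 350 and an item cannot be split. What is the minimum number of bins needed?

Total = 330 + 280 + 240 + 240 + 230 + 210 + 180 + 180 + 170 + 120 + 70 + 60 = 2310.
Lower bound: ⌈2310/350⌉ = 7 bins.
Also, 8 items each exceed 175, and no two of those can share a bin, so at least 8 bins are needed.
A packing using 8 bins:
  bin 1: 330 = 330
  bin 2: 280 + 70 = 350
  bin 3: 240 + 60 = 300
  bin 4: 240 = 240
  bin 5: 230 + 120 = 350
  bin 6: 210 = 210
  bin 7: 180 + 170 = 350
  bin 8: 180 = 180
This matches the lower bound, so 8 is optimal.

8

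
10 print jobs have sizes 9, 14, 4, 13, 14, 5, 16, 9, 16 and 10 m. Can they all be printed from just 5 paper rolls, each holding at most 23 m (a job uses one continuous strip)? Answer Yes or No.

A valid assignment using 5 paper rolls:
  roll 1: 16 + 5 = 21
  roll 2: 16 + 4 = 20
  roll 3: 14 + 9 = 23
  roll 4: 14 + 9 = 23
  roll 5: 13 + 10 = 23
Every load is within 23 m, so 5 paper rolls suffice.

Yes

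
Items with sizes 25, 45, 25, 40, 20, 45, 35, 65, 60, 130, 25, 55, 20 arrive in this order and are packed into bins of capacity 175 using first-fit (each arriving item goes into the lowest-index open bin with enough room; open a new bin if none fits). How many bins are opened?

  25 → bin 1 (new)  [load 25/175]
  45 → bin 1  [load 70/175]
  25 → bin 1  [load 95/175]
  40 → bin 1  [load 135/175]
  20 → bin 1  [load 155/175]
  45 → bin 2 (new)  [load 45/175]
  35 → bin 2  [load 80/175]
  65 → bin 2  [load 145/175]
  60 → bin 3 (new)  [load 60/175]
  130 → bin 4 (new)  [load 130/175]
  25 → bin 2  [load 170/175]
  55 → bin 3  [load 115/175]
  20 → bin 1  [load 175/175]
4 bins opened.

4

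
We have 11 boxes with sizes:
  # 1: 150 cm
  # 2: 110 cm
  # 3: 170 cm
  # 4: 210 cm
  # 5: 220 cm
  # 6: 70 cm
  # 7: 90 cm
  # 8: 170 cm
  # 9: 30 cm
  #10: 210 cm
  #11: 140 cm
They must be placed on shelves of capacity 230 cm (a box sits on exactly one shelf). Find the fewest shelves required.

8

Total = 220 + 210 + 210 + 170 + 170 + 150 + 140 + 110 + 90 + 70 + 30 = 1570 cm.
Lower bound: ⌈1570/230⌉ = 7 shelves.
A packing using 8 shelves:
  shelf 1: 220 = 220
  shelf 2: 210 = 210
  shelf 3: 210 = 210
  shelf 4: 170 + 30 = 200
  shelf 5: 170 = 170
  shelf 6: 150 + 70 = 220
  shelf 7: 140 + 90 = 230
  shelf 8: 110 = 110
No arrangement into 7 shelves stays within capacity, so 8 is optimal.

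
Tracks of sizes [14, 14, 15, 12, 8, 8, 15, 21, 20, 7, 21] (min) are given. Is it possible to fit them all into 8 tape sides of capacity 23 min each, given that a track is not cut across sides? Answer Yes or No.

A valid assignment using 8 tape sides:
  side 1: 21 = 21
  side 2: 21 = 21
  side 3: 20 = 20
  side 4: 15 + 8 = 23
  side 5: 15 + 8 = 23
  side 6: 14 + 7 = 21
  side 7: 14 = 14
  side 8: 12 = 12
Every load is within 23 min, so 8 tape sides suffice.

Yes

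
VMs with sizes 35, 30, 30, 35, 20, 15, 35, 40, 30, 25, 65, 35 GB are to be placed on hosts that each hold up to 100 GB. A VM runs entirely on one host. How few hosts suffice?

Total = 65 + 40 + 35 + 35 + 35 + 35 + 30 + 30 + 30 + 25 + 20 + 15 = 395 GB.
Lower bound: ⌈395/100⌉ = 4 hosts.
A packing using 4 hosts:
  host 1: 65 + 35 = 100
  host 2: 40 + 35 + 25 = 100
  host 3: 35 + 35 + 30 = 100
  host 4: 30 + 30 + 20 + 15 = 95
This matches the lower bound, so 4 is optimal.

4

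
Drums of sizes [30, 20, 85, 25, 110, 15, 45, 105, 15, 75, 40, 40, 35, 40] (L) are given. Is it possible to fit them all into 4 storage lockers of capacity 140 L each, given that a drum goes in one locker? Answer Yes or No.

Total = 680 L; ⌈680/140⌉ = 5.
At least 5 storage lockers are required, but only 4 are allowed.

No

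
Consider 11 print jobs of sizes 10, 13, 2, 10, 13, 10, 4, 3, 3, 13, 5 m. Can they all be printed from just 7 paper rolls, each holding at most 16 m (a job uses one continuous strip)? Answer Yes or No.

Yes

A valid assignment using 6 paper rolls:
  roll 1: 13 + 3 = 16
  roll 2: 13 + 3 = 16
  roll 3: 13 + 2 = 15
  roll 4: 10 + 5 = 15
  roll 5: 10 + 4 = 14
  roll 6: 10 = 10
That uses only 6 ≤ 7, so 7 paper rolls are enough.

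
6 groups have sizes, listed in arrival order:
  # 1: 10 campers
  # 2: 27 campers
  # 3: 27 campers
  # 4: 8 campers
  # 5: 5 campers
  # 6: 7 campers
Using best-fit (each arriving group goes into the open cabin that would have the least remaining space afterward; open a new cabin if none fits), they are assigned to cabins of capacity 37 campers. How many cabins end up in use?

  10 → cabin 1 (new)  [load 10/37]
  27 → cabin 1  [load 37/37]
  27 → cabin 2 (new)  [load 27/37]
  8 → cabin 2  [load 35/37]
  5 → cabin 3 (new)  [load 5/37]
  7 → cabin 3  [load 12/37]
3 cabins opened.

3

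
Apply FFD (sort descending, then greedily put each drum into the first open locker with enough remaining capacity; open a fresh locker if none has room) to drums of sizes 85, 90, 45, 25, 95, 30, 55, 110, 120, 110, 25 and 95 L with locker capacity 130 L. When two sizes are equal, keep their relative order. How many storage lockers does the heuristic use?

Sorted descending: 120, 110, 110, 95, 95, 90, 85, 55, 45, 30, 25, 25.
  120 → locker 1 (new)  [load 120/130]
  110 → locker 2 (new)  [load 110/130]
  110 → locker 3 (new)  [load 110/130]
  95 → locker 4 (new)  [load 95/130]
  95 → locker 5 (new)  [load 95/130]
  90 → locker 6 (new)  [load 90/130]
  85 → locker 7 (new)  [load 85/130]
  55 → locker 8 (new)  [load 55/130]
  45 → locker 7  [load 130/130]
  30 → locker 4  [load 125/130]
  25 → locker 5  [load 120/130]
  25 → locker 6  [load 115/130]
8 storage lockers opened.

8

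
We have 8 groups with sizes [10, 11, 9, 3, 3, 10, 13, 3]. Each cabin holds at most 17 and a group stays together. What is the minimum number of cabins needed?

Total = 13 + 11 + 10 + 10 + 9 + 3 + 3 + 3 = 62.
Lower bound: ⌈62/17⌉ = 4 cabins.
Also, 5 groups each exceed 17/2, and no two of those can share a cabin, so at least 5 cabins are needed.
A packing using 5 cabins:
  cabin 1: 13 + 3 = 16
  cabin 2: 11 + 3 + 3 = 17
  cabin 3: 10 = 10
  cabin 4: 10 = 10
  cabin 5: 9 = 9
This matches the lower bound, so 5 is optimal.

5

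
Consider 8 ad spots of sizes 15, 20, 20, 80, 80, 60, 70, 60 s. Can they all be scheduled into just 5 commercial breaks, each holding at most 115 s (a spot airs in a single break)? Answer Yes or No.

Yes

A valid assignment using 5 commercial breaks:
  break 1: 80 + 20 + 15 = 115
  break 2: 80 + 20 = 100
  break 3: 70 = 70
  break 4: 60 = 60
  break 5: 60 = 60
Every load is within 115 s, so 5 commercial breaks suffice.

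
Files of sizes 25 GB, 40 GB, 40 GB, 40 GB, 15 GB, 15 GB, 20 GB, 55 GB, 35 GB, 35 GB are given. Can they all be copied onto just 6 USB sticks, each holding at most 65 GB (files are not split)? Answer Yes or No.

A valid assignment using 6 USB sticks:
  USB stick 1: 55 = 55
  USB stick 2: 40 + 25 = 65
  USB stick 3: 40 + 20 = 60
  USB stick 4: 40 + 15 = 55
  USB stick 5: 35 + 15 = 50
  USB stick 6: 35 = 35
Every load is within 65 GB, so 6 USB sticks suffice.

Yes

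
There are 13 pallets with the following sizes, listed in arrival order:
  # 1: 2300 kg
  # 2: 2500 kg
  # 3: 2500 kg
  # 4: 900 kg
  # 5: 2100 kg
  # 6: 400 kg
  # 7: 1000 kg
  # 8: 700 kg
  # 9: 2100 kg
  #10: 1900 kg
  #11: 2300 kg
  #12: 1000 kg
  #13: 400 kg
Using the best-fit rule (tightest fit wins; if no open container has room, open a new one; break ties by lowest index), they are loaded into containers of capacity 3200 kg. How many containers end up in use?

7

  2300 → container 1 (new)  [load 2300/3200]
  2500 → container 2 (new)  [load 2500/3200]
  2500 → container 3 (new)  [load 2500/3200]
  900 → container 1  [load 3200/3200]
  2100 → container 4 (new)  [load 2100/3200]
  400 → container 2  [load 2900/3200]
  1000 → container 4  [load 3100/3200]
  700 → container 3  [load 3200/3200]
  2100 → container 5 (new)  [load 2100/3200]
  1900 → container 6 (new)  [load 1900/3200]
  2300 → container 7 (new)  [load 2300/3200]
  1000 → container 5  [load 3100/3200]
  400 → container 7  [load 2700/3200]
7 containers opened.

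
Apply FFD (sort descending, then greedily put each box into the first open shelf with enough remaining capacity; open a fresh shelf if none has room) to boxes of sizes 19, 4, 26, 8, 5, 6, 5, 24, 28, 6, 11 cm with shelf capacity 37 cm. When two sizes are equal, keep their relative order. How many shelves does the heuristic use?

4

Sorted descending: 28, 26, 24, 19, 11, 8, 6, 6, 5, 5, 4.
  28 → shelf 1 (new)  [load 28/37]
  26 → shelf 2 (new)  [load 26/37]
  24 → shelf 3 (new)  [load 24/37]
  19 → shelf 4 (new)  [load 19/37]
  11 → shelf 2  [load 37/37]
  8 → shelf 1  [load 36/37]
  6 → shelf 3  [load 30/37]
  6 → shelf 3  [load 36/37]
  5 → shelf 4  [load 24/37]
  5 → shelf 4  [load 29/37]
  4 → shelf 4  [load 33/37]
4 shelves opened.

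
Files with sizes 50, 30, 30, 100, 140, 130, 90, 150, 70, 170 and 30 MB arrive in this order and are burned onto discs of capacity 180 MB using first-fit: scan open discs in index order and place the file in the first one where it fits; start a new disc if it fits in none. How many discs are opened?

  50 → disc 1 (new)  [load 50/180]
  30 → disc 1  [load 80/180]
  30 → disc 1  [load 110/180]
  100 → disc 2 (new)  [load 100/180]
  140 → disc 3 (new)  [load 140/180]
  130 → disc 4 (new)  [load 130/180]
  90 → disc 5 (new)  [load 90/180]
  150 → disc 6 (new)  [load 150/180]
  70 → disc 1  [load 180/180]
  170 → disc 7 (new)  [load 170/180]
  30 → disc 2  [load 130/180]
7 discs opened.

7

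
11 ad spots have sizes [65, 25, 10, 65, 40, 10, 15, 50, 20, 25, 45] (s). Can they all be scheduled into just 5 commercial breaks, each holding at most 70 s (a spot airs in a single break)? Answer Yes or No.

No

Total = 370 s; ⌈370/70⌉ = 6.
At least 6 commercial breaks are required, but only 5 are allowed.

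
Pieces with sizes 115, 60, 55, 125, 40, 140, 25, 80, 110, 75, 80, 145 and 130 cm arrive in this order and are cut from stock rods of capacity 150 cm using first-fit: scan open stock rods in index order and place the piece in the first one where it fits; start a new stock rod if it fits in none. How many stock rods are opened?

  115 → stock rod 1 (new)  [load 115/150]
  60 → stock rod 2 (new)  [load 60/150]
  55 → stock rod 2  [load 115/150]
  125 → stock rod 3 (new)  [load 125/150]
  40 → stock rod 4 (new)  [load 40/150]
  140 → stock rod 5 (new)  [load 140/150]
  25 → stock rod 1  [load 140/150]
  80 → stock rod 4  [load 120/150]
  110 → stock rod 6 (new)  [load 110/150]
  75 → stock rod 7 (new)  [load 75/150]
  80 → stock rod 8 (new)  [load 80/150]
  145 → stock rod 9 (new)  [load 145/150]
  130 → stock rod 10 (new)  [load 130/150]
10 stock rods opened.

10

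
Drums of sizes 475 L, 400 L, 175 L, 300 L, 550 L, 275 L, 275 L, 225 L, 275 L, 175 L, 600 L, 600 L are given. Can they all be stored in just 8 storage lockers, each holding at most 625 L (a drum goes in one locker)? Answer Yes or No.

Yes

A valid assignment using 8 storage lockers:
  locker 1: 600 = 600
  locker 2: 600 = 600
  locker 3: 550 = 550
  locker 4: 475 = 475
  locker 5: 400 + 225 = 625
  locker 6: 300 + 275 = 575
  locker 7: 275 + 275 = 550
  locker 8: 175 + 175 = 350
Every load is within 625 L, so 8 storage lockers suffice.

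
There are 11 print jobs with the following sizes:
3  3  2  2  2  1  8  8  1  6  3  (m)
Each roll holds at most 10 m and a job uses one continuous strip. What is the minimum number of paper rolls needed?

Total = 8 + 8 + 6 + 3 + 3 + 3 + 2 + 2 + 2 + 1 + 1 = 39 m.
Lower bound: ⌈39/10⌉ = 4 paper rolls.
A packing using 4 paper rolls:
  roll 1: 8 + 2 = 10
  roll 2: 8 + 2 = 10
  roll 3: 6 + 3 + 1 = 10
  roll 4: 3 + 3 + 2 + 1 = 9
This matches the lower bound, so 4 is optimal.

4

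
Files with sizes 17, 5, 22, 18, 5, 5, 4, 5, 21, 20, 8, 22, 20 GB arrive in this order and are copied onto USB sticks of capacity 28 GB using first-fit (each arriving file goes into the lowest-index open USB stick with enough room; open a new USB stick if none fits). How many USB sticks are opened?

  17 → USB stick 1 (new)  [load 17/28]
  5 → USB stick 1  [load 22/28]
  22 → USB stick 2 (new)  [load 22/28]
  18 → USB stick 3 (new)  [load 18/28]
  5 → USB stick 1  [load 27/28]
  5 → USB stick 2  [load 27/28]
  4 → USB stick 3  [load 22/28]
  5 → USB stick 3  [load 27/28]
  21 → USB stick 4 (new)  [load 21/28]
  20 → USB stick 5 (new)  [load 20/28]
  8 → USB stick 5  [load 28/28]
  22 → USB stick 6 (new)  [load 22/28]
  20 → USB stick 7 (new)  [load 20/28]
7 USB sticks opened.

7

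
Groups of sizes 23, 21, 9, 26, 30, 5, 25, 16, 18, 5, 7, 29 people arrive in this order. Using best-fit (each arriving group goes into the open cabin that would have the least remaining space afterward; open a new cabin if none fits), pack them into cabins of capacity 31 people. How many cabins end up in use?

8

  23 → cabin 1 (new)  [load 23/31]
  21 → cabin 2 (new)  [load 21/31]
  9 → cabin 2  [load 30/31]
  26 → cabin 3 (new)  [load 26/31]
  30 → cabin 4 (new)  [load 30/31]
  5 → cabin 3  [load 31/31]
  25 → cabin 5 (new)  [load 25/31]
  16 → cabin 6 (new)  [load 16/31]
  18 → cabin 7 (new)  [load 18/31]
  5 → cabin 5  [load 30/31]
  7 → cabin 1  [load 30/31]
  29 → cabin 8 (new)  [load 29/31]
8 cabins opened.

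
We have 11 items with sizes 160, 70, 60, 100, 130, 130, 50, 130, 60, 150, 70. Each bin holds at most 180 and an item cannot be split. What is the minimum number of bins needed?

8

Total = 160 + 150 + 130 + 130 + 130 + 100 + 70 + 70 + 60 + 60 + 50 = 1110.
Lower bound: ⌈1110/180⌉ = 7 bins.
A packing using 8 bins:
  bin 1: 160 = 160
  bin 2: 150 = 150
  bin 3: 130 + 50 = 180
  bin 4: 130 = 130
  bin 5: 130 = 130
  bin 6: 100 + 70 = 170
  bin 7: 70 + 60 = 130
  bin 8: 60 = 60
No arrangement into 7 bins stays within capacity, so 8 is optimal.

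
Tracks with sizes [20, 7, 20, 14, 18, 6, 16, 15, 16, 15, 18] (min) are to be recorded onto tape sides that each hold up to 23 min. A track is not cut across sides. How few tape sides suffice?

Total = 20 + 20 + 18 + 18 + 16 + 16 + 15 + 15 + 14 + 7 + 6 = 165 min.
Lower bound: ⌈165/23⌉ = 8 tape sides.
Also, 9 tracks each exceed 23/2 min, and no two of those can share a side, so at least 9 tape sides are needed.
A packing using 9 tape sides:
  side 1: 20 = 20
  side 2: 20 = 20
  side 3: 18 = 18
  side 4: 18 = 18
  side 5: 16 + 7 = 23
  side 6: 16 + 6 = 22
  side 7: 15 = 15
  side 8: 15 = 15
  side 9: 14 = 14
This matches the lower bound, so 9 is optimal.

9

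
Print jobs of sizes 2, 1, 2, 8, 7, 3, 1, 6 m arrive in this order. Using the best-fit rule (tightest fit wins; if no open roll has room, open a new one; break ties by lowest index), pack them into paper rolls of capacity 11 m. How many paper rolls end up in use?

  2 → roll 1 (new)  [load 2/11]
  1 → roll 1  [load 3/11]
  2 → roll 1  [load 5/11]
  8 → roll 2 (new)  [load 8/11]
  7 → roll 3 (new)  [load 7/11]
  3 → roll 2  [load 11/11]
  1 → roll 3  [load 8/11]
  6 → roll 1  [load 11/11]
3 paper rolls opened.

3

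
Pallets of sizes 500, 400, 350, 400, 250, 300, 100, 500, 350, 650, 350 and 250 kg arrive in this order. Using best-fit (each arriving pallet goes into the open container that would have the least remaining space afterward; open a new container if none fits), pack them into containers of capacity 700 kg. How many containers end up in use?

7

  500 → container 1 (new)  [load 500/700]
  400 → container 2 (new)  [load 400/700]
  350 → container 3 (new)  [load 350/700]
  400 → container 4 (new)  [load 400/700]
  250 → container 2  [load 650/700]
  300 → container 4  [load 700/700]
  100 → container 1  [load 600/700]
  500 → container 5 (new)  [load 500/700]
  350 → container 3  [load 700/700]
  650 → container 6 (new)  [load 650/700]
  350 → container 7 (new)  [load 350/700]
  250 → container 7  [load 600/700]
7 containers opened.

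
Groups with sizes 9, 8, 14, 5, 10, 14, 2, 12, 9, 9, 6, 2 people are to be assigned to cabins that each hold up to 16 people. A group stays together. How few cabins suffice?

8

Total = 14 + 14 + 12 + 10 + 9 + 9 + 9 + 8 + 6 + 5 + 2 + 2 = 100 people.
Lower bound: ⌈100/16⌉ = 7 cabins.
A packing using 8 cabins:
  cabin 1: 14 + 2 = 16
  cabin 2: 14 + 2 = 16
  cabin 3: 12 = 12
  cabin 4: 10 + 6 = 16
  cabin 5: 9 + 5 = 14
  cabin 6: 9 = 9
  cabin 7: 9 = 9
  cabin 8: 8 = 8
No arrangement into 7 cabins stays within capacity, so 8 is optimal.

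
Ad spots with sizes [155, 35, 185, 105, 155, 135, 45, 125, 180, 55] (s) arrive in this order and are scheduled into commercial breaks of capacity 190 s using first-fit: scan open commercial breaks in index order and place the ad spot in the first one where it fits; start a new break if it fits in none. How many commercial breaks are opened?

7

  155 → break 1 (new)  [load 155/190]
  35 → break 1  [load 190/190]
  185 → break 2 (new)  [load 185/190]
  105 → break 3 (new)  [load 105/190]
  155 → break 4 (new)  [load 155/190]
  135 → break 5 (new)  [load 135/190]
  45 → break 3  [load 150/190]
  125 → break 6 (new)  [load 125/190]
  180 → break 7 (new)  [load 180/190]
  55 → break 5  [load 190/190]
7 commercial breaks opened.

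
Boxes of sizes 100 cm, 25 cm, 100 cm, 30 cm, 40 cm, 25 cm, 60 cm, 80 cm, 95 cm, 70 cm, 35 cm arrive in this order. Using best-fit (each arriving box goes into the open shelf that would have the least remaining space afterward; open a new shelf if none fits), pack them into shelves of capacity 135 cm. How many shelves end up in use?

6

  100 → shelf 1 (new)  [load 100/135]
  25 → shelf 1  [load 125/135]
  100 → shelf 2 (new)  [load 100/135]
  30 → shelf 2  [load 130/135]
  40 → shelf 3 (new)  [load 40/135]
  25 → shelf 3  [load 65/135]
  60 → shelf 3  [load 125/135]
  80 → shelf 4 (new)  [load 80/135]
  95 → shelf 5 (new)  [load 95/135]
  70 → shelf 6 (new)  [load 70/135]
  35 → shelf 5  [load 130/135]
6 shelves opened.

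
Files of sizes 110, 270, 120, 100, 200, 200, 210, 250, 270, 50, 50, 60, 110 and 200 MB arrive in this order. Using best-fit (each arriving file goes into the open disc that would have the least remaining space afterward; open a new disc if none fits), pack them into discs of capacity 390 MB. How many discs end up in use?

  110 → disc 1 (new)  [load 110/390]
  270 → disc 1  [load 380/390]
  120 → disc 2 (new)  [load 120/390]
  100 → disc 2  [load 220/390]
  200 → disc 3 (new)  [load 200/390]
  200 → disc 4 (new)  [load 200/390]
  210 → disc 5 (new)  [load 210/390]
  250 → disc 6 (new)  [load 250/390]
  270 → disc 7 (new)  [load 270/390]
  50 → disc 7  [load 320/390]
  50 → disc 7  [load 370/390]
  60 → disc 6  [load 310/390]
  110 → disc 2  [load 330/390]
  200 → disc 8 (new)  [load 200/390]
8 discs opened.

8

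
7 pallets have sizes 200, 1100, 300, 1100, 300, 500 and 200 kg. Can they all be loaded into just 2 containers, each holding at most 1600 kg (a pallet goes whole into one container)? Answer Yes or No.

No

Total = 3700 kg; ⌈3700/1600⌉ = 3.
At least 3 containers are required, but only 2 are allowed.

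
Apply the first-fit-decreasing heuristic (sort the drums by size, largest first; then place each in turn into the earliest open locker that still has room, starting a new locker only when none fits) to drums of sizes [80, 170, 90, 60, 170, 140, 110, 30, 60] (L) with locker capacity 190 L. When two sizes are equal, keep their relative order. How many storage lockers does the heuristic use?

6

Sorted descending: 170, 170, 140, 110, 90, 80, 60, 60, 30.
  170 → locker 1 (new)  [load 170/190]
  170 → locker 2 (new)  [load 170/190]
  140 → locker 3 (new)  [load 140/190]
  110 → locker 4 (new)  [load 110/190]
  90 → locker 5 (new)  [load 90/190]
  80 → locker 4  [load 190/190]
  60 → locker 5  [load 150/190]
  60 → locker 6 (new)  [load 60/190]
  30 → locker 3  [load 170/190]
6 storage lockers opened.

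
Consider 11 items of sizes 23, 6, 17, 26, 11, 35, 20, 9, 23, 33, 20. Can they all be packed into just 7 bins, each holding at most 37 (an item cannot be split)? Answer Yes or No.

A valid assignment using 7 bins:
  bin 1: 35 = 35
  bin 2: 33 = 33
  bin 3: 26 + 11 = 37
  bin 4: 23 + 9 = 32
  bin 5: 23 + 6 = 29
  bin 6: 20 + 17 = 37
  bin 7: 20 = 20
Every load is within 37, so 7 bins suffice.

Yes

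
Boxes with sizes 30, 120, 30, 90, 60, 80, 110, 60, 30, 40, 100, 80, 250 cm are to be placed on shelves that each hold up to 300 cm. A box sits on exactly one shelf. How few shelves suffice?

4

Total = 250 + 120 + 110 + 100 + 90 + 80 + 80 + 60 + 60 + 40 + 30 + 30 + 30 = 1080 cm.
Lower bound: ⌈1080/300⌉ = 4 shelves.
A packing using 4 shelves:
  shelf 1: 250 + 40 = 290
  shelf 2: 120 + 110 + 60 = 290
  shelf 3: 100 + 90 + 80 + 30 = 300
  shelf 4: 80 + 60 + 30 + 30 = 200
This matches the lower bound, so 4 is optimal.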